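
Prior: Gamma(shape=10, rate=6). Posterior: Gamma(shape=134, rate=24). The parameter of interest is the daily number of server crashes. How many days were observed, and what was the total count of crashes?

n = 18 days with total 124 crashes

Gamma–Poisson conjugacy: posterior shape = α + Σxᵢ, posterior rate = β + n.
Matching: Σxᵢ = 134 − 10 = 124 and n = 24 − 6 = 18.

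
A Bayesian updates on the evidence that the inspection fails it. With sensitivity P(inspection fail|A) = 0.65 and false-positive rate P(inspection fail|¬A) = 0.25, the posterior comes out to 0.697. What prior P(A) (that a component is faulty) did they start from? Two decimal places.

Bayes' rule in odds form gives O(A|E) = O(A)·[P(E|A)/P(E|¬A)], hence O(A) = O(A|E)/LR.
Posterior odds = 0.697/(1−0.697) = 2.3003. LR = 0.65/0.25 = 2.6000.
Prior odds = 2.3003/2.6000 = 0.8847, so P(A) = 0.8847/(1+0.8847) ≈ 0.47.

P(A) = 0.47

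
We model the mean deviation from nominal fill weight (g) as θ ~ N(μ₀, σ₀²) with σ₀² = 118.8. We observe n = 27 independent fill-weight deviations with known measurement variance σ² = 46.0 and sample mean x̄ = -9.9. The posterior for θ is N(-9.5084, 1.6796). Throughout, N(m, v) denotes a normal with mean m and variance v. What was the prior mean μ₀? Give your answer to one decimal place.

μ₀ = 17.8

The posterior mean is a precision-weighted average: μ_n = (τ₀μ₀ + τ_data·x̄)/(τ₀+τ_data), with τ₀=1/σ₀² and τ_data=n/σ².
Here τ₀ = 1/118.8 = 0.008418 and τ_data = 27/46.0 = 0.586957, so τ_n = 0.595375.
Rearranging for μ₀: μ₀ = (μ_n·τ_n − τ_data·x̄)/τ₀ = (-9.5084·0.595375 − 0.586957·-9.9) / 0.008418 = 0.149811/0.008418 ≈ 17.8.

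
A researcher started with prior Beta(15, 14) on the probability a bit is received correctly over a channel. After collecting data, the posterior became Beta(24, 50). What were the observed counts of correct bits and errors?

9 correct bits and 36 errors

Beta is conjugate to the binomial likelihood: posterior = Beta(α+s, β+f).
So s = 24 − 15 = 9 and f = 50 − 14 = 36.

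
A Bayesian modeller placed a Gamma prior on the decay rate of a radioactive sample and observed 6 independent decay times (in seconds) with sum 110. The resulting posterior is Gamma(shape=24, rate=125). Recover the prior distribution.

For an exponential likelihood with a Gamma(α, β) prior on the rate, n observations with total T give posterior Gamma(α+n, β+T).
So α = 24 − 6 = 18 and β = 125 − 110 = 15.

Gamma(shape=18, rate=15)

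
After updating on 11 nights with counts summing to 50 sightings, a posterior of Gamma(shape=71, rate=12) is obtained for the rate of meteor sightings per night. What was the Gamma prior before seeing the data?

Gamma–Poisson conjugacy: posterior shape = α + Σxᵢ, posterior rate = β + n.
So α = 71 − 50 = 21 and β = 12 − 11 = 1.

Gamma(shape=21, rate=1)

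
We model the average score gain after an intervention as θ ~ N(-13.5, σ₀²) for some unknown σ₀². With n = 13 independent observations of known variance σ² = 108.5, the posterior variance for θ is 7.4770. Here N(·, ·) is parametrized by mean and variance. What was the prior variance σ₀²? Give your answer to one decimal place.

σ₀² = 71.8

For the Normal–Normal model with known σ², precisions add: τ_n = τ₀ + n/σ².
So 1/σ₀² = 1/7.4770 − 13/108.5 = 0.133743 − 0.119816 = 0.013927.
Hence σ₀² = 1/0.013927 ≈ 71.8.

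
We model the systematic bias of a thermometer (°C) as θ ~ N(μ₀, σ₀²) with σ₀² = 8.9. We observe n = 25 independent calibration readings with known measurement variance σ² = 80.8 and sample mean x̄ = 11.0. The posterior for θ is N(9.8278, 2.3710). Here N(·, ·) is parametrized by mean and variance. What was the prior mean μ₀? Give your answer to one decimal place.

With known observation variance, the Normal–Normal posterior has precision τ_n = τ₀ + n/σ² and mean μ_n = (τ₀μ₀ + (n/σ²)x̄)/τ_n.
Here τ₀ = 1/8.9 = 0.112360 and τ_data = 25/80.8 = 0.309406, so τ_n = 0.421766.
Rearranging for μ₀: μ₀ = (μ_n·τ_n − τ_data·x̄)/τ₀ = (9.8278·0.421766 − 0.309406·11.0) / 0.112360 = 0.741566/0.112360 ≈ 6.6.

μ₀ = 6.6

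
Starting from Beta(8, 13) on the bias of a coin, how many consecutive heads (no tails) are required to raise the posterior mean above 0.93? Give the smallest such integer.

k = 165

After k heads and 0 tails the posterior is Beta(8+k, 13), with mean (8+k)/(8+13+k).
Set (8+k)/(21+k) > 0.93 and solve: k > (0.93·21 − 8)/(1 − 0.93) = 164.714.
The smallest integer exceeding 164.714 is 165, and checking k=165: (173)/(186) = 0.9301 > 0.93.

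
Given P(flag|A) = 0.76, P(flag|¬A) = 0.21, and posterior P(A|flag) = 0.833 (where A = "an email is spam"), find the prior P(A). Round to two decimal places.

P(A) = 0.58

In odds form, posterior odds = prior odds × likelihood ratio, so prior odds = posterior odds ÷ LR.
Posterior odds = 0.833/(1−0.833) = 4.9880. LR = 0.76/0.21 = 3.6190.
Prior odds = 4.9880/3.6190 = 1.3783, so P(A) = 1.3783/(1+1.3783) ≈ 0.58.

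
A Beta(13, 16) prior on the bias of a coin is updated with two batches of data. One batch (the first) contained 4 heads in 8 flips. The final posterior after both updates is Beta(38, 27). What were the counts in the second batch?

Sequential conjugate updates are equivalent to a single update on the pooled data, so total successes = posterior α − prior α and total failures = posterior β − prior β.
Total across both batches: 38−13=25 heads, 27−16=11 tails.
Subtract the first batch: 25−4=21 heads and 11−4=7 tails.

21 heads and 7 tails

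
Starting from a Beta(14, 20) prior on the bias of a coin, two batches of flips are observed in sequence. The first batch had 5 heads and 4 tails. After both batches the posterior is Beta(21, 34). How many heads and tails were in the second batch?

2 heads and 10 tails

Because Beta–binomial updating is additive in the counts, the combined data contributed (α_post−α_prior, β_post−β_prior) successes and failures.
Total across both batches: 21−14=7 heads, 34−20=14 tails.
Subtract the first batch: 7−5=2 heads and 14−4=10 tails.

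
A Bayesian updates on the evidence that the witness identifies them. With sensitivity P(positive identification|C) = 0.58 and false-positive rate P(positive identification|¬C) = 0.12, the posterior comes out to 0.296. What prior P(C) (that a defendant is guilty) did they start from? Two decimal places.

P(C) = 0.08

In odds form, posterior odds = prior odds × likelihood ratio, so prior odds = posterior odds ÷ LR.
Posterior odds = 0.296/(1−0.296) = 0.4205. LR = 0.58/0.12 = 4.8333.
Prior odds = 0.4205/4.8333 = 0.0870, so P(C) = 0.0870/(1+0.0870) ≈ 0.08.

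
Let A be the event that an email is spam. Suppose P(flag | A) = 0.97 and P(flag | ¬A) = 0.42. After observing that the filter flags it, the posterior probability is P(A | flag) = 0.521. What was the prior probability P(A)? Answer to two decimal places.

P(A) = 0.32

Bayes' rule in odds form gives O(A|E) = O(A)·[P(E|A)/P(E|¬A)], hence O(A) = O(A|E)/LR.
Posterior odds = 0.521/(1−0.521) = 1.0877. LR = 0.97/0.42 = 2.3095.
Prior odds = 1.0877/2.3095 = 0.4710, so P(A) = 0.4710/(1+0.4710) ≈ 0.32.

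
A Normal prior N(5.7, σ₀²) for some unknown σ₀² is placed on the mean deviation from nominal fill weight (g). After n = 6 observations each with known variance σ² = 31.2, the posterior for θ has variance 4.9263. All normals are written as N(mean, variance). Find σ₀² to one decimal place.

σ₀² = 93.6

Posterior precision equals prior precision plus data precision: 1/σ_n² = 1/σ₀² + n/σ².
So 1/σ₀² = 1/4.9263 − 6/31.2 = 0.202992 − 0.192308 = 0.010684.
Hence σ₀² = 1/0.010684 ≈ 93.6.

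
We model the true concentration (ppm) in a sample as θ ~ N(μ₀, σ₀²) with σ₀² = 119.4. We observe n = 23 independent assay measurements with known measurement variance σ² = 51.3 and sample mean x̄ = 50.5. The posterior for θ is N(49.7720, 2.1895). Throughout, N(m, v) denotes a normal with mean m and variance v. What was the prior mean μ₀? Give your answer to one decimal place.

With known observation variance, the Normal–Normal posterior has precision τ_n = τ₀ + n/σ² and mean μ_n = (τ₀μ₀ + (n/σ²)x̄)/τ_n.
Here τ₀ = 1/119.4 = 0.008375 and τ_data = 23/51.3 = 0.448343, so τ_n = 0.456718.
Rearranging for μ₀: μ₀ = (μ_n·τ_n − τ_data·x̄)/τ₀ = (49.7720·0.456718 − 0.448343·50.5) / 0.008375 = 0.090447/0.008375 ≈ 10.8.

μ₀ = 10.8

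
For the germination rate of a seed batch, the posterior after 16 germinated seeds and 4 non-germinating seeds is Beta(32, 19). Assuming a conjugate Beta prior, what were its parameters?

Under Beta–binomial conjugacy the posterior parameters are (a+s, b+f).
Subtract the data counts: 32−16=16, 19−4=15.

Beta(16, 15)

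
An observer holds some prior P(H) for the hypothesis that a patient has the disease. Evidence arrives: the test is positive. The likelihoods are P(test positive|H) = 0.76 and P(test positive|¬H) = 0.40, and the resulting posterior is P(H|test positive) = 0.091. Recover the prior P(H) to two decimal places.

P(H) = 0.05

In odds form, posterior odds = prior odds × likelihood ratio, so prior odds = posterior odds ÷ LR.
Posterior odds = 0.091/(1−0.091) = 0.1001. LR = 0.76/0.40 = 1.9000.
Prior odds = 0.1001/1.9000 = 0.0527, so P(H) = 0.0527/(1+0.0527) ≈ 0.05.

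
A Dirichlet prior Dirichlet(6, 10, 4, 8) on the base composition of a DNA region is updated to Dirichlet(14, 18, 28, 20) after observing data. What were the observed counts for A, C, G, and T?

For a Dirichlet(α) prior with multinomial counts c, the posterior is Dirichlet(α + c) componentwise.
Counts are posterior − prior componentwise: 14−6=8, 18−10=8, 28−4=24, 20−8=12.

counts (8, 8, 24, 12)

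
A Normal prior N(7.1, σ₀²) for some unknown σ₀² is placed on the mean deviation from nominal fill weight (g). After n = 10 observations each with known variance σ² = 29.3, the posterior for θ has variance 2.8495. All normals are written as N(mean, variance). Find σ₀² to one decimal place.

σ₀² = 103.7

Posterior precision equals prior precision plus data precision: 1/σ_n² = 1/σ₀² + n/σ².
So 1/σ₀² = 1/2.8495 − 10/29.3 = 0.350939 − 0.341297 = 0.009642.
Hence σ₀² = 1/0.009642 ≈ 103.7.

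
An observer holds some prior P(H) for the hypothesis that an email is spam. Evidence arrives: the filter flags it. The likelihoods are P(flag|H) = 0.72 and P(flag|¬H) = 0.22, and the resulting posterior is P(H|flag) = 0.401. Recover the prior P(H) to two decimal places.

In odds form, posterior odds = prior odds × likelihood ratio, so prior odds = posterior odds ÷ LR.
Posterior odds = 0.401/(1−0.401) = 0.6694. LR = 0.72/0.22 = 3.2727.
Prior odds = 0.6694/3.2727 = 0.2045, so P(H) = 0.2045/(1+0.2045) ≈ 0.17.

P(H) = 0.17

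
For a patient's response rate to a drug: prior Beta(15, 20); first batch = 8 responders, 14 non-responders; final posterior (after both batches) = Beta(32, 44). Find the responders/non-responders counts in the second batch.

Sequential conjugate updates are equivalent to a single update on the pooled data, so total successes = posterior α − prior α and total failures = posterior β − prior β.
Total across both batches: 32−15=17 responders, 44−20=24 non-responders.
Subtract the first batch: 17−8=9 responders and 24−14=10 non-responders.

9 responders and 10 non-responders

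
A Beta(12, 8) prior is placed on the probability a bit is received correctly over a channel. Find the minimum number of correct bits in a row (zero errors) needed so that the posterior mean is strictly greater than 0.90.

After k correct bits and 0 errors the posterior is Beta(12+k, 8), with mean (12+k)/(12+8+k).
Set (12+k)/(20+k) > 0.90 and solve: k > (0.90·20 − 12)/(1 − 0.90) = 60.000.
The smallest integer exceeding 60.000 is 61.

k = 61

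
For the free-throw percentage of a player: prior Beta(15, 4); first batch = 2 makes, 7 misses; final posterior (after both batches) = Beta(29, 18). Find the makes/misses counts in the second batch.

Because Beta–binomial updating is additive in the counts, the combined data contributed (α_post−α_prior, β_post−β_prior) successes and failures.
Total across both batches: 29−15=14 makes, 18−4=14 misses.
Subtract the first batch: 14−2=12 makes and 14−7=7 misses.

12 makes and 7 misses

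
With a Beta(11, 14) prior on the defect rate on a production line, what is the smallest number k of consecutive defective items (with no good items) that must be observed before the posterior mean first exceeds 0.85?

After k defective items and 0 good items the posterior is Beta(11+k, 14), with mean (11+k)/(11+14+k).
Set (11+k)/(25+k) > 0.85 and solve: k > (0.85·25 − 11)/(1 − 0.85) = 68.333.
The smallest integer exceeding 68.333 is 69.

k = 69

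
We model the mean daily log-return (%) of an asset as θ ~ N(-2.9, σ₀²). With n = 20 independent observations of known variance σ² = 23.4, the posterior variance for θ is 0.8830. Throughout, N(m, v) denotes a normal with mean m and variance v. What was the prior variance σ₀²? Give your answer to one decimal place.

σ₀² = 3.6

Posterior precision equals prior precision plus data precision: 1/σ_n² = 1/σ₀² + n/σ².
So 1/σ₀² = 1/0.8830 − 20/23.4 = 1.132503 − 0.854701 = 0.277802.
Hence σ₀² = 1/0.277802 ≈ 3.6.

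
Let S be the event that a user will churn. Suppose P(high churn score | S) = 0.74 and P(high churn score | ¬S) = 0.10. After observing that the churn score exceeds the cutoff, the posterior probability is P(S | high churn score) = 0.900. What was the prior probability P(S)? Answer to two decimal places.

P(S) = 0.55

In odds form, posterior odds = prior odds × likelihood ratio, so prior odds = posterior odds ÷ LR.
Posterior odds = 0.900/(1−0.900) = 9.0000. LR = 0.74/0.10 = 7.4000.
Prior odds = 9.0000/7.4000 = 1.2162, so P(S) = 1.2162/(1+1.2162) ≈ 0.55.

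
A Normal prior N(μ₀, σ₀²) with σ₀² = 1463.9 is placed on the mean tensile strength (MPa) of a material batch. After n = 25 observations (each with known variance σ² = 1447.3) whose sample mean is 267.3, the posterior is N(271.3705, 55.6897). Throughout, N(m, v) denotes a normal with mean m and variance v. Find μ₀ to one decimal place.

With known observation variance, the Normal–Normal posterior has precision τ_n = τ₀ + n/σ² and mean μ_n = (τ₀μ₀ + (n/σ²)x̄)/τ_n.
Here τ₀ = 1/1463.9 = 0.000683 and τ_data = 25/1447.3 = 0.017274, so τ_n = 0.017957.
Rearranging for μ₀: μ₀ = (μ_n·τ_n − τ_data·x̄)/τ₀ = (271.3705·0.017957 − 0.017274·267.3) / 0.000683 = 0.255660/0.000683 ≈ 374.3.

μ₀ = 374.3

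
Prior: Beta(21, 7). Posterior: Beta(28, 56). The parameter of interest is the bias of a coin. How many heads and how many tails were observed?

Under Beta–binomial conjugacy the posterior parameters are (α+s, β+f).
Match parameters: s=28−21=7, f=56−7=49.

7 heads and 49 tails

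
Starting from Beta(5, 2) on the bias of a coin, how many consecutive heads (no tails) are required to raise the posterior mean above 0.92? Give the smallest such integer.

k = 19

After k heads and 0 tails the posterior is Beta(5+k, 2), with mean (5+k)/(5+2+k).
Set (5+k)/(7+k) > 0.92 and solve: k > (0.92·7 − 5)/(1 − 0.92) = 18.000.
The smallest integer exceeding 18.000 is 19, and checking k=19: (24)/(26) = 0.9231 > 0.92.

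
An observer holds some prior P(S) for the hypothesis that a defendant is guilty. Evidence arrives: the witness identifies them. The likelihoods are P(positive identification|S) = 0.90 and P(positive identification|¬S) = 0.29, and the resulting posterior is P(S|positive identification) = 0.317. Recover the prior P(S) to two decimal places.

In odds form, posterior odds = prior odds × likelihood ratio, so prior odds = posterior odds ÷ LR.
Posterior odds = 0.317/(1−0.317) = 0.4641. LR = 0.90/0.29 = 3.1034.
Prior odds = 0.4641/3.1034 = 0.1495, so P(S) = 0.1495/(1+0.1495) ≈ 0.13.

P(S) = 0.13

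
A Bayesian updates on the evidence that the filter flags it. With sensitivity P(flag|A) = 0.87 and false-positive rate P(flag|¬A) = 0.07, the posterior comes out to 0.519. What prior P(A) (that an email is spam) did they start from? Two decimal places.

Bayes' rule in odds form gives O(A|E) = O(A)·[P(E|A)/P(E|¬A)], hence O(A) = O(A|E)/LR.
Posterior odds = 0.519/(1−0.519) = 1.0790. LR = 0.87/0.07 = 12.4286.
Prior odds = 1.0790/12.4286 = 0.0868, so P(A) = 0.0868/(1+0.0868) ≈ 0.08.

P(A) = 0.08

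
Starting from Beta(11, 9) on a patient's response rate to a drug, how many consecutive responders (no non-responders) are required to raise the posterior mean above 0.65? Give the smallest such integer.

k = 6

After k responders and 0 non-responders the posterior is Beta(11+k, 9), with mean (11+k)/(11+9+k).
Set (11+k)/(20+k) > 0.65 and solve: k > (0.65·20 − 11)/(1 − 0.65) = 5.714.
The smallest integer exceeding 5.714 is 6, and checking k=6: (17)/(26) = 0.6538 > 0.65.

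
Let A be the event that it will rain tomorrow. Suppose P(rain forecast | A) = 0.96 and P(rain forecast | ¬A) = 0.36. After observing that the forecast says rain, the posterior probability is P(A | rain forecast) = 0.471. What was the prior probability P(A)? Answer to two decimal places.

Bayes' rule in odds form gives O(A|E) = O(A)·[P(E|A)/P(E|¬A)], hence O(A) = O(A|E)/LR.
Posterior odds = 0.471/(1−0.471) = 0.8904. LR = 0.96/0.36 = 2.6667.
Prior odds = 0.8904/2.6667 = 0.3339, so P(A) = 0.3339/(1+0.3339) ≈ 0.25.

P(A) = 0.25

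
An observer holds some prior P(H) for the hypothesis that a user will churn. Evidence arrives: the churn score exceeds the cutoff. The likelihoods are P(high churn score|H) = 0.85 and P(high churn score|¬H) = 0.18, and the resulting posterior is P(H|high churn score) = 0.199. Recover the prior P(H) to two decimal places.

P(H) = 0.05

Bayes' rule in odds form gives O(H|E) = O(H)·[P(E|H)/P(E|¬H)], hence O(H) = O(H|E)/LR.
Posterior odds = 0.199/(1−0.199) = 0.2484. LR = 0.85/0.18 = 4.7222.
Prior odds = 0.2484/4.7222 = 0.0526, so P(H) = 0.0526/(1+0.0526) ≈ 0.05.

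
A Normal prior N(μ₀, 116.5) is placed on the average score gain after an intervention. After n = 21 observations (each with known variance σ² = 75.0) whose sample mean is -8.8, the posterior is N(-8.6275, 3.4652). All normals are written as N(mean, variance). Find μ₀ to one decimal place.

μ₀ = -3.0

The posterior mean is a precision-weighted average: μ_n = (τ₀μ₀ + τ_data·x̄)/(τ₀+τ_data), with τ₀=1/σ₀² and τ_data=n/σ².
Here τ₀ = 1/116.5 = 0.008584 and τ_data = 21/75.0 = 0.280000, so τ_n = 0.288584.
Rearranging for μ₀: μ₀ = (μ_n·τ_n − τ_data·x̄)/τ₀ = (-8.6275·0.288584 − 0.280000·-8.8) / 0.008584 = -0.025758/0.008584 ≈ -3.0.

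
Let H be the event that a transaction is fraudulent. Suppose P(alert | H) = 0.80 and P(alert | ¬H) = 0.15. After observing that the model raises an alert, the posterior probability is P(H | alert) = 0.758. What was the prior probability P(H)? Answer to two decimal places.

In odds form, posterior odds = prior odds × likelihood ratio, so prior odds = posterior odds ÷ LR.
Posterior odds = 0.758/(1−0.758) = 3.1322. LR = 0.80/0.15 = 5.3333.
Prior odds = 3.1322/5.3333 = 0.5873, so P(H) = 0.5873/(1+0.5873) ≈ 0.37.

P(H) = 0.37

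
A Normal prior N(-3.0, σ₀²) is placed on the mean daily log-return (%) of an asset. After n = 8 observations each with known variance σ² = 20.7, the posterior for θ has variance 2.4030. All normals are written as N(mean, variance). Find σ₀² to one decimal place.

σ₀² = 33.7

Posterior precision equals prior precision plus data precision: 1/σ_n² = 1/σ₀² + n/σ².
So 1/σ₀² = 1/2.4030 − 8/20.7 = 0.416146 − 0.386473 = 0.029673.
Hence σ₀² = 1/0.029673 ≈ 33.7.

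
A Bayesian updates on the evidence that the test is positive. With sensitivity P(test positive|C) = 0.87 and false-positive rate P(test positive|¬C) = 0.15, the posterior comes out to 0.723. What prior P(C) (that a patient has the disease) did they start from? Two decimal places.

In odds form, posterior odds = prior odds × likelihood ratio, so prior odds = posterior odds ÷ LR.
Posterior odds = 0.723/(1−0.723) = 2.6101. LR = 0.87/0.15 = 5.8000.
Prior odds = 2.6101/5.8000 = 0.4500, so P(C) = 0.4500/(1+0.4500) ≈ 0.31.

P(C) = 0.31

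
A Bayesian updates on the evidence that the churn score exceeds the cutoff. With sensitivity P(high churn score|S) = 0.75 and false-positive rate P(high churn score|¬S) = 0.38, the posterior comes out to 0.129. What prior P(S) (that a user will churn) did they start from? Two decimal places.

Bayes' rule in odds form gives O(S|E) = O(S)·[P(E|S)/P(E|¬S)], hence O(S) = O(S|E)/LR.
Posterior odds = 0.129/(1−0.129) = 0.1481. LR = 0.75/0.38 = 1.9737.
Prior odds = 0.1481/1.9737 = 0.0750, so P(S) = 0.0750/(1+0.0750) ≈ 0.07.

P(S) = 0.07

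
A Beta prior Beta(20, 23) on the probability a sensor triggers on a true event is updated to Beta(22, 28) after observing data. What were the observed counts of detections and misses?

A Beta(α, β) prior with s successes and f failures in binomial data gives a Beta(α+s, β+f) posterior.
So s = 22 − 20 = 2 and f = 28 − 23 = 5.

2 detections and 5 misses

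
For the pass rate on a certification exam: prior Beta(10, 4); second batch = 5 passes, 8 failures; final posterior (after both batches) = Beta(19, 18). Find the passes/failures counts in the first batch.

Because Beta–binomial updating is additive in the counts, the combined data contributed (α_post−α_prior, β_post−β_prior) successes and failures.
Total across both batches: 19−10=9 passes, 18−4=14 failures.
Subtract the second batch: 9−5=4 passes and 14−8=6 failures.

4 passes and 6 failures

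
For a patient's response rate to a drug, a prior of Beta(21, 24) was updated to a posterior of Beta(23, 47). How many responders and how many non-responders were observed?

Under Beta–binomial conjugacy the posterior parameters are (a+s, b+f).
So s = 23 − 21 = 2 and f = 47 − 24 = 23.

2 responders and 23 non-responders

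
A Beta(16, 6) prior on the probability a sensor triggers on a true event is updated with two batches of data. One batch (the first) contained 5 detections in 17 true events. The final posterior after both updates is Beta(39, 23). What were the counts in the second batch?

18 detections and 5 misses

Because Beta–binomial updating is additive in the counts, the combined data contributed (α_post−α_prior, β_post−β_prior) successes and failures.
Total across both batches: 39−16=23 detections, 23−6=17 misses.
Subtract the first batch: 23−5=18 detections and 17−12=5 misses.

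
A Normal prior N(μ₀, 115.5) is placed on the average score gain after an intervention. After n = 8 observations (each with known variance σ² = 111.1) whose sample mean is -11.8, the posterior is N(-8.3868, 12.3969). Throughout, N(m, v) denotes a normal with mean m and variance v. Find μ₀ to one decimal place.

μ₀ = 20.0

With known observation variance, the Normal–Normal posterior has precision τ_n = τ₀ + n/σ² and mean μ_n = (τ₀μ₀ + (n/σ²)x̄)/τ_n.
Here τ₀ = 1/115.5 = 0.008658 and τ_data = 8/111.1 = 0.072007, so τ_n = 0.080665.
Rearranging for μ₀: μ₀ = (μ_n·τ_n − τ_data·x̄)/τ₀ = (-8.3868·0.080665 − 0.072007·-11.8) / 0.008658 = 0.173161/0.008658 ≈ 20.0.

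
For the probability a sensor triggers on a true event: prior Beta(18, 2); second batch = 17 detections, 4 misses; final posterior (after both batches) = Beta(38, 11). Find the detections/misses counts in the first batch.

Because Beta–binomial updating is additive in the counts, the combined data contributed (α_post−α_prior, β_post−β_prior) successes and failures.
Total across both batches: 38−18=20 detections, 11−2=9 misses.
Subtract the second batch: 20−17=3 detections and 9−4=5 misses.

3 detections and 5 misses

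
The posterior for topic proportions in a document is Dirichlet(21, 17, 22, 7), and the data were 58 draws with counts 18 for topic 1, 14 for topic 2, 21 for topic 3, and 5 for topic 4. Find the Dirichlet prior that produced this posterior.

Dirichlet(3, 3, 1, 2)

For a Dirichlet(α) prior with multinomial counts c, the posterior is Dirichlet(α + c) componentwise.
Subtract each count from the matching posterior parameter: 21−18=3, 17−14=3, 22−21=1, 7−5=2.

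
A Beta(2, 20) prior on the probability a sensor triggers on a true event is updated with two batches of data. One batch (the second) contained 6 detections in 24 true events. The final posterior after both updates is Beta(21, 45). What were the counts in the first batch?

13 detections and 7 misses

Sequential conjugate updates are equivalent to a single update on the pooled data, so total successes = posterior α − prior α and total failures = posterior β − prior β.
Total across both batches: 21−2=19 detections, 45−20=25 misses.
Subtract the second batch: 19−6=13 detections and 25−18=7 misses.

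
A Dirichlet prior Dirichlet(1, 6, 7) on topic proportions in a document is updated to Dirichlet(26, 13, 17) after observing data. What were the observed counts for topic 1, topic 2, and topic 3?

For a Dirichlet(α) prior with multinomial counts c, the posterior is Dirichlet(α + c) componentwise.
Counts are posterior − prior componentwise: 26−1=25, 13−6=7, 17−7=10.

counts (25, 7, 10)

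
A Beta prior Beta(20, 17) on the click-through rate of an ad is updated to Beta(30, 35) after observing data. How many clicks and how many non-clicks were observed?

10 clicks and 18 non-clicks

Under Beta–binomial conjugacy the posterior parameters are (a+s, b+f).
So s = 30 − 20 = 10 and f = 35 − 17 = 18.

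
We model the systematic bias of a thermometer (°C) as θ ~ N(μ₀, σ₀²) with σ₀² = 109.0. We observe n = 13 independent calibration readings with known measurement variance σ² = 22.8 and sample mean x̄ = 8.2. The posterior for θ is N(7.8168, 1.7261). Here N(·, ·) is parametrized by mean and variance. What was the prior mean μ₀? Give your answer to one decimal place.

μ₀ = -16.0

The posterior mean is a precision-weighted average: μ_n = (τ₀μ₀ + τ_data·x̄)/(τ₀+τ_data), with τ₀=1/σ₀² and τ_data=n/σ².
Here τ₀ = 1/109.0 = 0.009174 and τ_data = 13/22.8 = 0.570175, so τ_n = 0.579349.
Rearranging for μ₀: μ₀ = (μ_n·τ_n − τ_data·x̄)/τ₀ = (7.8168·0.579349 − 0.570175·8.2) / 0.009174 = -0.146780/0.009174 ≈ -16.0.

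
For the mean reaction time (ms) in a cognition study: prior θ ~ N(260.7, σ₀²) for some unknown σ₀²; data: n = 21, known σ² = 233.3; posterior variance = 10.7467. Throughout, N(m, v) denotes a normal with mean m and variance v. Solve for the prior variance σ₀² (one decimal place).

Posterior precision equals prior precision plus data precision: 1/σ_n² = 1/σ₀² + n/σ².
So 1/σ₀² = 1/10.7467 − 21/233.3 = 0.093052 − 0.090013 = 0.003039.
Hence σ₀² = 1/0.003039 ≈ 329.1.

σ₀² = 329.1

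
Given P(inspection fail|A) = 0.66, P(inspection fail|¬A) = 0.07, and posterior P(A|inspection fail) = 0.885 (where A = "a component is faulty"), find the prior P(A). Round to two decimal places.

P(A) = 0.45

In odds form, posterior odds = prior odds × likelihood ratio, so prior odds = posterior odds ÷ LR.
Posterior odds = 0.885/(1−0.885) = 7.6957. LR = 0.66/0.07 = 9.4286.
Prior odds = 7.6957/9.4286 = 0.8162, so P(A) = 0.8162/(1+0.8162) ≈ 0.45.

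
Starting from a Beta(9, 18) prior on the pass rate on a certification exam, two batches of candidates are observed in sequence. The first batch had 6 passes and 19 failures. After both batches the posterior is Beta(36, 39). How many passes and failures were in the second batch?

21 passes and 2 failures

Sequential conjugate updates are equivalent to a single update on the pooled data, so total successes = posterior α − prior α and total failures = posterior β − prior β.
Total across both batches: 36−9=27 passes, 39−18=21 failures.
Subtract the first batch: 27−6=21 passes and 21−19=2 failures.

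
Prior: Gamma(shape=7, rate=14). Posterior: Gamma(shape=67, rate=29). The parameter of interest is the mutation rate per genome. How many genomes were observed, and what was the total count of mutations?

n = 15 genomes with total 60 mutations

A Gamma(α, β) prior (rate parametrization) on a Poisson rate with n observations summing to S gives posterior Gamma(α+S, β+n).
Matching: Σxᵢ = 67 − 7 = 60 and n = 29 − 14 = 15.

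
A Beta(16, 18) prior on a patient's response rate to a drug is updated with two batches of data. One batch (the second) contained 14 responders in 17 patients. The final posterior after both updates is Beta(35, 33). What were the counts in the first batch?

5 responders and 12 non-responders

Because Beta–binomial updating is additive in the counts, the combined data contributed (α_post−α_prior, β_post−β_prior) successes and failures.
Total across both batches: 35−16=19 responders, 33−18=15 non-responders.
Subtract the second batch: 19−14=5 responders and 15−3=12 non-responders.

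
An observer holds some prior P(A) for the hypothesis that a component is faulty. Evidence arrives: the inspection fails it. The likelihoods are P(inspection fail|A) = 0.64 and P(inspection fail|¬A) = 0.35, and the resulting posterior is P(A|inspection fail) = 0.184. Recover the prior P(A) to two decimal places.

Bayes' rule in odds form gives O(A|E) = O(A)·[P(E|A)/P(E|¬A)], hence O(A) = O(A|E)/LR.
Posterior odds = 0.184/(1−0.184) = 0.2255. LR = 0.64/0.35 = 1.8286.
Prior odds = 0.2255/1.8286 = 0.1233, so P(A) = 0.1233/(1+0.1233) ≈ 0.11.

P(A) = 0.11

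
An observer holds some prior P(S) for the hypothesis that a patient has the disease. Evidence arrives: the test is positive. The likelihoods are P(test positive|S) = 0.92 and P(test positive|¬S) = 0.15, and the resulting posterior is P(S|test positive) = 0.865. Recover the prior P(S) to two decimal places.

P(S) = 0.51

In odds form, posterior odds = prior odds × likelihood ratio, so prior odds = posterior odds ÷ LR.
Posterior odds = 0.865/(1−0.865) = 6.4074. LR = 0.92/0.15 = 6.1333.
Prior odds = 6.4074/6.1333 = 1.0447, so P(S) = 1.0447/(1+1.0447) ≈ 0.51.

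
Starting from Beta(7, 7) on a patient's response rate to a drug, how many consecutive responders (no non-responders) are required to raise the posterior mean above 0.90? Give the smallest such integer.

k = 57

After k responders and 0 non-responders the posterior is Beta(7+k, 7), with mean (7+k)/(7+7+k).
Set (7+k)/(14+k) > 0.90 and solve: k > (0.90·14 − 7)/(1 − 0.90) = 56.000.
The smallest integer exceeding 56.000 is 57, and checking k=57: (64)/(71) = 0.9014 > 0.90.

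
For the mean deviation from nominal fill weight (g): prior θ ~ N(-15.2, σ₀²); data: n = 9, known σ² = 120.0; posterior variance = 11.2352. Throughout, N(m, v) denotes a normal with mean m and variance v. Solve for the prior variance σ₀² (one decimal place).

σ₀² = 71.4

For the Normal–Normal model with known σ², precisions add: τ_n = τ₀ + n/σ².
So 1/σ₀² = 1/11.2352 − 9/120.0 = 0.089006 − 0.075000 = 0.014006.
Hence σ₀² = 1/0.014006 ≈ 71.4.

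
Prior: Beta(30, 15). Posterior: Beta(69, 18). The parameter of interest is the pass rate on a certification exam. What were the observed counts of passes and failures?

39 passes and 3 failures

Under Beta–binomial conjugacy the posterior parameters are (α+s, β+f).
Match parameters: s=69−30=39, f=18−15=3.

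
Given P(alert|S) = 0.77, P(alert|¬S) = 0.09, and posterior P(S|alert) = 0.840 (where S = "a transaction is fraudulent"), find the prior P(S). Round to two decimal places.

Bayes' rule in odds form gives O(S|E) = O(S)·[P(E|S)/P(E|¬S)], hence O(S) = O(S|E)/LR.
Posterior odds = 0.840/(1−0.840) = 5.2500. LR = 0.77/0.09 = 8.5556.
Prior odds = 5.2500/8.5556 = 0.6136, so P(S) = 0.6136/(1+0.6136) ≈ 0.38.

P(S) = 0.38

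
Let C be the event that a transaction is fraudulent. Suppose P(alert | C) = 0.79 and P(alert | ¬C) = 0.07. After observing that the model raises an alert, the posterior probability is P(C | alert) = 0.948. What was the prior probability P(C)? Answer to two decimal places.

P(C) = 0.62

Bayes' rule in odds form gives O(C|E) = O(C)·[P(E|C)/P(E|¬C)], hence O(C) = O(C|E)/LR.
Posterior odds = 0.948/(1−0.948) = 18.2308. LR = 0.79/0.07 = 11.2857.
Prior odds = 18.2308/11.2857 = 1.6154, so P(C) = 1.6154/(1+1.6154) ≈ 0.62.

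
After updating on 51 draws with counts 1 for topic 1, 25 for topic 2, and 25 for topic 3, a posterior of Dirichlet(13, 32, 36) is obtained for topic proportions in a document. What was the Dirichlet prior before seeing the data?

Dirichlet(12, 7, 11)

For a Dirichlet(α) prior with multinomial counts c, the posterior is Dirichlet(α + c) componentwise.
Subtract each count from the matching posterior parameter: 13−1=12, 32−25=7, 36−25=11.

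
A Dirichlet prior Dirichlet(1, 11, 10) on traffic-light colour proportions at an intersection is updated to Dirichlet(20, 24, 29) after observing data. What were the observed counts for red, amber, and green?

counts (19, 13, 19)

For a Dirichlet(α) prior with multinomial counts c, the posterior is Dirichlet(α + c) componentwise.
Counts are posterior − prior componentwise: 20−1=19, 24−11=13, 29−10=19.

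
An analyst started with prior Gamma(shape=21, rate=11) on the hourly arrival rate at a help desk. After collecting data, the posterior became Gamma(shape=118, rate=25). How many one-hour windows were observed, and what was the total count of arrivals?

A Gamma(α, β) prior (rate parametrization) on a Poisson rate with n observations summing to S gives posterior Gamma(α+S, β+n).
Matching: Σxᵢ = 118 − 21 = 97 and n = 25 − 11 = 14.

n = 14 one-hour windows with total 97 arrivals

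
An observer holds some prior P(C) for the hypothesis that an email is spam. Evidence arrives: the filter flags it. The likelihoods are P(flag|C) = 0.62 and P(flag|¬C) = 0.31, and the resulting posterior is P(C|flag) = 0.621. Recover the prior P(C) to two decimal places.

P(C) = 0.45

Bayes' rule in odds form gives O(C|E) = O(C)·[P(E|C)/P(E|¬C)], hence O(C) = O(C|E)/LR.
Posterior odds = 0.621/(1−0.621) = 1.6385. LR = 0.62/0.31 = 2.0000.
Prior odds = 1.6385/2.0000 = 0.8193, so P(C) = 0.8193/(1+0.8193) ≈ 0.45.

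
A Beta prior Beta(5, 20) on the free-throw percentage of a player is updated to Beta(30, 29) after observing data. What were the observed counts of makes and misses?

25 makes and 9 misses

Beta is conjugate to the binomial likelihood: posterior = Beta(α+s, β+f).
Match parameters: s=30−5=25, f=29−20=9.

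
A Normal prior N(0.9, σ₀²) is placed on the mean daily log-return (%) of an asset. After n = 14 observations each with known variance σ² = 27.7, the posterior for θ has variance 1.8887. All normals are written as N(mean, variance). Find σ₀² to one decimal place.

σ₀² = 41.6

Posterior precision equals prior precision plus data precision: 1/σ_n² = 1/σ₀² + n/σ².
So 1/σ₀² = 1/1.8887 − 14/27.7 = 0.529465 − 0.505415 = 0.024050.
Hence σ₀² = 1/0.024050 ≈ 41.6.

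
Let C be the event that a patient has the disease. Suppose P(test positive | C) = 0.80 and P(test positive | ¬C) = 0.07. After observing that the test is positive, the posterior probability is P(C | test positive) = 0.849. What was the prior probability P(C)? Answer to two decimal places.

In odds form, posterior odds = prior odds × likelihood ratio, so prior odds = posterior odds ÷ LR.
Posterior odds = 0.849/(1−0.849) = 5.6225. LR = 0.80/0.07 = 11.4286.
Prior odds = 5.6225/11.4286 = 0.4920, so P(C) = 0.4920/(1+0.4920) ≈ 0.33.

P(C) = 0.33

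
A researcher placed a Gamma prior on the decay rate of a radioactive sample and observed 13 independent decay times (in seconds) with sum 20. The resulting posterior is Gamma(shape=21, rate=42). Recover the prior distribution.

Gamma–exponential conjugacy: posterior shape = α + n, posterior rate = β + Σtᵢ.
So α = 21 − 13 = 8 and β = 42 − 20 = 22.

Gamma(shape=8, rate=22)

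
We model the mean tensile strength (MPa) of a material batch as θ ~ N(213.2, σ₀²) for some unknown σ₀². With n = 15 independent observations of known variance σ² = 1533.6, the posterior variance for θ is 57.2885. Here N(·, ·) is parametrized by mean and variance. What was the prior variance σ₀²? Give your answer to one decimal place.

σ₀² = 130.3

Posterior precision equals prior precision plus data precision: 1/σ_n² = 1/σ₀² + n/σ².
So 1/σ₀² = 1/57.2885 − 15/1533.6 = 0.017456 − 0.009781 = 0.007675.
Hence σ₀² = 1/0.007675 ≈ 130.3.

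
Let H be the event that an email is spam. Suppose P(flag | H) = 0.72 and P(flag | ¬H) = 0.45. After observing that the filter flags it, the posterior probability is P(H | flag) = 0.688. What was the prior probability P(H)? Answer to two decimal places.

Bayes' rule in odds form gives O(H|E) = O(H)·[P(E|H)/P(E|¬H)], hence O(H) = O(H|E)/LR.
Posterior odds = 0.688/(1−0.688) = 2.2051. LR = 0.72/0.45 = 1.6000.
Prior odds = 2.2051/1.6000 = 1.3782, so P(H) = 1.3782/(1+1.3782) ≈ 0.58.

P(H) = 0.58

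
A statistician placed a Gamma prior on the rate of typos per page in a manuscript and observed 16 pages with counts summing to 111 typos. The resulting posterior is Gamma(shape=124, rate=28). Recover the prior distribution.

Gamma(shape=13, rate=12)

Gamma–Poisson conjugacy: posterior shape = α + Σxᵢ, posterior rate = β + n.
So α = 124 − 111 = 13 and β = 28 − 16 = 12.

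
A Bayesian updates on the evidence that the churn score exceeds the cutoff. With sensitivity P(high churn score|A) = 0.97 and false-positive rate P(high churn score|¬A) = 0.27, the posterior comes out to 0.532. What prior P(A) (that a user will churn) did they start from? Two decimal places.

P(A) = 0.24

Bayes' rule in odds form gives O(A|E) = O(A)·[P(E|A)/P(E|¬A)], hence O(A) = O(A|E)/LR.
Posterior odds = 0.532/(1−0.532) = 1.1368. LR = 0.97/0.27 = 3.5926.
Prior odds = 1.1368/3.5926 = 0.3164, so P(A) = 0.3164/(1+0.3164) ≈ 0.24.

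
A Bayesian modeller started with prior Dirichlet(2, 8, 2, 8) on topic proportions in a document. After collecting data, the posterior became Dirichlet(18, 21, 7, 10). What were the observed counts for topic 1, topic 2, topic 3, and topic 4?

counts (16, 13, 5, 2)

For a Dirichlet(α) prior with multinomial counts c, the posterior is Dirichlet(α + c) componentwise.
Counts are posterior − prior componentwise: 18−2=16, 21−8=13, 7−2=5, 10−8=2.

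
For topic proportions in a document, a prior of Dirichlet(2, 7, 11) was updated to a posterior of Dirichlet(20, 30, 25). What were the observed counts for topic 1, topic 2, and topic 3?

counts (18, 23, 14)

For a Dirichlet(α) prior with multinomial counts c, the posterior is Dirichlet(α + c) componentwise.
Counts are posterior − prior componentwise: 20−2=18, 30−7=23, 25−11=14.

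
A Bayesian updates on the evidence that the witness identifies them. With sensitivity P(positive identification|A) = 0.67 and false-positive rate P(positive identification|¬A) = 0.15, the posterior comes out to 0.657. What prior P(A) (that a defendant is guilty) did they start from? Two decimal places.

Bayes' rule in odds form gives O(A|E) = O(A)·[P(E|A)/P(E|¬A)], hence O(A) = O(A|E)/LR.
Posterior odds = 0.657/(1−0.657) = 1.9155. LR = 0.67/0.15 = 4.4667.
Prior odds = 1.9155/4.4667 = 0.4288, so P(A) = 0.4288/(1+0.4288) ≈ 0.30.

P(A) = 0.30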